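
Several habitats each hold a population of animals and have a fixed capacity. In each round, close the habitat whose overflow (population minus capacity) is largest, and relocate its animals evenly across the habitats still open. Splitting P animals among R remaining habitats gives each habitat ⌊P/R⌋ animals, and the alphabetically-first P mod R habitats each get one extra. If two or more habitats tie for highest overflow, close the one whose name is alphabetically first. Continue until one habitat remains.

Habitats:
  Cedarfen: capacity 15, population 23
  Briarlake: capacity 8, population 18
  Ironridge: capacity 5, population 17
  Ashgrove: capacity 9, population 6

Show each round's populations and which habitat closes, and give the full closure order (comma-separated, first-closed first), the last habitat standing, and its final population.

Round 1: Ashgrove=6 Briarlake=18 Cedarfen=23 Ironridge=17 → close Ironridge (overflow 12)
  17÷3 = 5 each, +1 to first 2
Round 2: Ashgrove=12 Briarlake=24 Cedarfen=28 → close Briarlake (overflow 16)
  24÷2 = 12 each, +1 to first 0
Round 3: Ashgrove=24 Cedarfen=40 → close Cedarfen (overflow 25)
  40÷1 = 40 each, +1 to first 0

Closure order: Ironridge, Briarlake, Cedarfen
Last habitat: Ashgrove with 64 animals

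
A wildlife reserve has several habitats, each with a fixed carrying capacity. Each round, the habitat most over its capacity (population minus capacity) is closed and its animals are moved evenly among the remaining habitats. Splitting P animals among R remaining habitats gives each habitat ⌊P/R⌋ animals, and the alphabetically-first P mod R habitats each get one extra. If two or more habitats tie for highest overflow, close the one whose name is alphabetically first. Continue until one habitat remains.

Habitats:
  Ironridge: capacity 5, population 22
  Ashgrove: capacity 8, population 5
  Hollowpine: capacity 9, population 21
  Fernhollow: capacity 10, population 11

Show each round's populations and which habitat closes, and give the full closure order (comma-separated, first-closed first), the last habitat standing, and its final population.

Round 1: Ashgrove=5 Fernhollow=11 Hollowpine=21 Ironridge=22 → close Ironridge (overflow 17)
  22÷3 = 7 each, +1 to first 1
Round 2: Ashgrove=13 Fernhollow=18 Hollowpine=28 → close Hollowpine (overflow 19)
  28÷2 = 14 each, +1 to first 0
Round 3: Ashgrove=27 Fernhollow=32 → close Fernhollow (overflow 22)
  32÷1 = 32 each, +1 to first 0

Closure order: Ironridge, Hollowpine, Fernhollow
Last habitat: Ashgrove with 59 animals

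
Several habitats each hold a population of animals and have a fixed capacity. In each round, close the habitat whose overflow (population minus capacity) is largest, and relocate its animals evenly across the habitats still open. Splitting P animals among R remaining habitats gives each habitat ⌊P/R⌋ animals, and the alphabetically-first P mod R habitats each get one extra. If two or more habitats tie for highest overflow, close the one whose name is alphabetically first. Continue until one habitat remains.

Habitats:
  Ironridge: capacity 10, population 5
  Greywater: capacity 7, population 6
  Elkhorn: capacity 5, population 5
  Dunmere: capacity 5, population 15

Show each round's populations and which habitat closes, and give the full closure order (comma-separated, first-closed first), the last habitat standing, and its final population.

Round 1: Dunmere=15 Elkhorn=5 Greywater=6 Ironridge=5 → close Dunmere (overflow 10)
  15÷3 = 5 each, +1 to first 0
Round 2: Elkhorn=10 Greywater=11 Ironridge=10 → close Elkhorn (overflow 5)
  10÷2 = 5 each, +1 to first 0
Round 3: Greywater=16 Ironridge=15 → close Greywater (overflow 9)
  16÷1 = 16 each, +1 to first 0

Closure order: Dunmere, Elkhorn, Greywater
Last habitat: Ironridge with 31 animals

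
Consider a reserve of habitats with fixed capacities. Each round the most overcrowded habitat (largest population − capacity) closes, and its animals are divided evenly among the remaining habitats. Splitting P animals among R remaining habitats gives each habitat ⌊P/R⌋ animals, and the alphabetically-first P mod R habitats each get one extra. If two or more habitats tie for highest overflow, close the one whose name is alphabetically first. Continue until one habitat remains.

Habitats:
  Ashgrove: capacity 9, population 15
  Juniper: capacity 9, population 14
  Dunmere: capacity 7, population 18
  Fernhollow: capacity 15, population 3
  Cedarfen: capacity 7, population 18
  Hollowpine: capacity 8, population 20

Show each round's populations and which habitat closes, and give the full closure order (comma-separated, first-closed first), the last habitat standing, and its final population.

Closure order: Hollowpine, Cedarfen, Dunmere, Ashgrove, Juniper
Last habitat: Fernhollow with 88 animals

Round 1: Ashgrove=15 Cedarfen=18 Dunmere=18 Fernhollow=3 Hollowpine=20 Juniper=14 → close Hollowpine (overflow 12)
  20÷5 = 4 each, +1 to first 0
Round 2: Ashgrove=19 Cedarfen=22 Dunmere=22 Fernhollow=7 Juniper=18 → close Cedarfen (overflow 15)
  22÷4 = 5 each, +1 to first 2
Round 3: Ashgrove=25 Dunmere=28 Fernhollow=12 Juniper=23 → close Dunmere (overflow 21)
  28÷3 = 9 each, +1 to first 1
Round 4: Ashgrove=35 Fernhollow=21 Juniper=32 → close Ashgrove (overflow 26)
  35÷2 = 17 each, +1 to first 1
Round 5: Fernhollow=39 Juniper=49 → close Juniper (overflow 40)
  49÷1 = 49 each, +1 to first 0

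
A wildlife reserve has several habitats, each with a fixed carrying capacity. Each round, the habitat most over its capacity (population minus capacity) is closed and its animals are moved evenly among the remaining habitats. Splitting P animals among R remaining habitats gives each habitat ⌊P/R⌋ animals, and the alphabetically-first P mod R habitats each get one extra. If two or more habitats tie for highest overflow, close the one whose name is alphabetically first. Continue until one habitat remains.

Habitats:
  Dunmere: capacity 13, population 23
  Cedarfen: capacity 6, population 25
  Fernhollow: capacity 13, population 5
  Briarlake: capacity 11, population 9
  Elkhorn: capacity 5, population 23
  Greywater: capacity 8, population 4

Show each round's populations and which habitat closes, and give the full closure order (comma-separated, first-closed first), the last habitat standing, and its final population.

Closure order: Cedarfen, Elkhorn, Dunmere, Briarlake, Greywater
Last habitat: Fernhollow with 89 animals

Round 1: Briarlake=9 Cedarfen=25 Dunmere=23 Elkhorn=23 Fernhollow=5 Greywater=4 → close Cedarfen (overflow 19)
  25÷5 = 5 each, +1 to first 0
Round 2: Briarlake=14 Dunmere=28 Elkhorn=28 Fernhollow=10 Greywater=9 → close Elkhorn (overflow 23)
  28÷4 = 7 each, +1 to first 0
Round 3: Briarlake=21 Dunmere=35 Fernhollow=17 Greywater=16 → close Dunmere (overflow 22)
  35÷3 = 11 each, +1 to first 2
Round 4: Briarlake=33 Fernhollow=29 Greywater=27 → close Briarlake (overflow 22)
  33÷2 = 16 each, +1 to first 1
Round 5: Fernhollow=46 Greywater=43 → close Greywater (overflow 35)
  43÷1 = 43 each, +1 to first 0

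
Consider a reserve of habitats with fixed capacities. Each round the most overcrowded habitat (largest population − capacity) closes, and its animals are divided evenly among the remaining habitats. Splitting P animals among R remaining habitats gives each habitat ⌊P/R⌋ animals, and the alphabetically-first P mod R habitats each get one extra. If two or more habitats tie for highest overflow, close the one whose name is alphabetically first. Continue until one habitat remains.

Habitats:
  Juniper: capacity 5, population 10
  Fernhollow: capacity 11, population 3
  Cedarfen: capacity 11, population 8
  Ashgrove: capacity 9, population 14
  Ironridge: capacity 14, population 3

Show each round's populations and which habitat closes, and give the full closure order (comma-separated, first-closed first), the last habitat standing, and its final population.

Round 1: Ashgrove=14 Cedarfen=8 Fernhollow=3 Ironridge=3 Juniper=10 → close Ashgrove (overflow 5)
  14÷4 = 3 each, +1 to first 2
Round 2: Cedarfen=12 Fernhollow=7 Ironridge=6 Juniper=13 → close Juniper (overflow 8)
  13÷3 = 4 each, +1 to first 1
Round 3: Cedarfen=17 Fernhollow=11 Ironridge=10 → close Cedarfen (overflow 6)
  17÷2 = 8 each, +1 to first 1
Round 4: Fernhollow=20 Ironridge=18 → close Fernhollow (overflow 9)
  20÷1 = 20 each, +1 to first 0

Closure order: Ashgrove, Juniper, Cedarfen, Fernhollow
Last habitat: Ironridge with 38 animals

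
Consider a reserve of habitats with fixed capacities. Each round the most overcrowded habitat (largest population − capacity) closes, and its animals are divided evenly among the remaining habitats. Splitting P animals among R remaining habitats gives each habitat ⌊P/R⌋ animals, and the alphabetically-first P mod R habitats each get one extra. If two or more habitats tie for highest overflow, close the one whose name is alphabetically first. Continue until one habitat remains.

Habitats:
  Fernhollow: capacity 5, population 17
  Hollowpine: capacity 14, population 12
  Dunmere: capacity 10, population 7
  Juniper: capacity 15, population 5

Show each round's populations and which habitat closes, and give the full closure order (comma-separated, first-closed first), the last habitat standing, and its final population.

Round 1: Dunmere=7 Fernhollow=17 Hollowpine=12 Juniper=5 → close Fernhollow (overflow 12)
  17÷3 = 5 each, +1 to first 2
Round 2: Dunmere=13 Hollowpine=18 Juniper=10 → close Hollowpine (overflow 4)
  18÷2 = 9 each, +1 to first 0
Round 3: Dunmere=22 Juniper=19 → close Dunmere (overflow 12)
  22÷1 = 22 each, +1 to first 0

Closure order: Fernhollow, Hollowpine, Dunmere
Last habitat: Juniper with 41 animals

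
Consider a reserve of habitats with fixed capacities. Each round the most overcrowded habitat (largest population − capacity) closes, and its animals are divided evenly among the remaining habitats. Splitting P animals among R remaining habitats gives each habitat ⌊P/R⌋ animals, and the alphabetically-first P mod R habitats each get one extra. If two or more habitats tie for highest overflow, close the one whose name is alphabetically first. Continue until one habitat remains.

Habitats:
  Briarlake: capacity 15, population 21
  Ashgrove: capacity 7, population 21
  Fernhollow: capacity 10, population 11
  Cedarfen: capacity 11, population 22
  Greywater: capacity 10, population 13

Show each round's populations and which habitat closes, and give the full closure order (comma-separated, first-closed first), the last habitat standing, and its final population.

Round 1: Ashgrove=21 Briarlake=21 Cedarfen=22 Fernhollow=11 Greywater=13 → close Ashgrove (overflow 14)
  21÷4 = 5 each, +1 to first 1
Round 2: Briarlake=27 Cedarfen=27 Fernhollow=16 Greywater=18 → close Cedarfen (overflow 16)
  27÷3 = 9 each, +1 to first 0
Round 3: Briarlake=36 Fernhollow=25 Greywater=27 → close Briarlake (overflow 21)
  36÷2 = 18 each, +1 to first 0
Round 4: Fernhollow=43 Greywater=45 → close Greywater (overflow 35)
  45÷1 = 45 each, +1 to first 0

Closure order: Ashgrove, Cedarfen, Briarlake, Greywater
Last habitat: Fernhollow with 88 animals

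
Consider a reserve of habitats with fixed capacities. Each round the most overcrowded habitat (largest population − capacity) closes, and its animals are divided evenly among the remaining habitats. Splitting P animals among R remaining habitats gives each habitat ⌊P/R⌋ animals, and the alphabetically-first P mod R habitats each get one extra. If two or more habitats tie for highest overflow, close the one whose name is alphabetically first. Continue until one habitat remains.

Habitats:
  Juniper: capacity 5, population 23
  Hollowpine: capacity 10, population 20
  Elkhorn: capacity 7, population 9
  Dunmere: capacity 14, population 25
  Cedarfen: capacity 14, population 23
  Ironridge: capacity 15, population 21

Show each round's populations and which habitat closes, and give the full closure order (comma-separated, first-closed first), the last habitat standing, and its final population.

Closure order: Juniper, Dunmere, Cedarfen, Hollowpine, Ironridge
Last habitat: Elkhorn with 121 animals

Round 1: Cedarfen=23 Dunmere=25 Elkhorn=9 Hollowpine=20 Ironridge=21 Juniper=23 → close Juniper (overflow 18)
  23÷5 = 4 each, +1 to first 3
Round 2: Cedarfen=28 Dunmere=30 Elkhorn=14 Hollowpine=24 Ironridge=25 → close Dunmere (overflow 16)
  30÷4 = 7 each, +1 to first 2
Round 3: Cedarfen=36 Elkhorn=22 Hollowpine=31 Ironridge=32 → close Cedarfen (overflow 22)
  36÷3 = 12 each, +1 to first 0
Round 4: Elkhorn=34 Hollowpine=43 Ironridge=44 → close Hollowpine (overflow 33)
  43÷2 = 21 each, +1 to first 1
Round 5: Elkhorn=56 Ironridge=65 → close Ironridge (overflow 50)
  65÷1 = 65 each, +1 to first 0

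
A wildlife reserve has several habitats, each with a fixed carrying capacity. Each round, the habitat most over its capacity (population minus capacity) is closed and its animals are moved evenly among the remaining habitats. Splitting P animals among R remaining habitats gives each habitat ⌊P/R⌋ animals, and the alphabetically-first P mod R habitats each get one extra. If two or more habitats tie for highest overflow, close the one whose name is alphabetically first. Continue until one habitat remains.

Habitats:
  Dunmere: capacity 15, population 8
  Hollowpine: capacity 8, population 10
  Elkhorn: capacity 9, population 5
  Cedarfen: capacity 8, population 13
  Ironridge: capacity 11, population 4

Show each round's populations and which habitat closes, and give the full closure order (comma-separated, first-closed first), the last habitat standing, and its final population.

Round 1: Cedarfen=13 Dunmere=8 Elkhorn=5 Hollowpine=10 Ironridge=4 → close Cedarfen (overflow 5)
  13÷4 = 3 each, +1 to first 1
Round 2: Dunmere=12 Elkhorn=8 Hollowpine=13 Ironridge=7 → close Hollowpine (overflow 5)
  13÷3 = 4 each, +1 to first 1
Round 3: Dunmere=17 Elkhorn=12 Ironridge=11 → close Elkhorn (overflow 3)
  12÷2 = 6 each, +1 to first 0
Round 4: Dunmere=23 Ironridge=17 → close Dunmere (overflow 8)
  23÷1 = 23 each, +1 to first 0

Closure order: Cedarfen, Hollowpine, Elkhorn, Dunmere
Last habitat: Ironridge with 40 animals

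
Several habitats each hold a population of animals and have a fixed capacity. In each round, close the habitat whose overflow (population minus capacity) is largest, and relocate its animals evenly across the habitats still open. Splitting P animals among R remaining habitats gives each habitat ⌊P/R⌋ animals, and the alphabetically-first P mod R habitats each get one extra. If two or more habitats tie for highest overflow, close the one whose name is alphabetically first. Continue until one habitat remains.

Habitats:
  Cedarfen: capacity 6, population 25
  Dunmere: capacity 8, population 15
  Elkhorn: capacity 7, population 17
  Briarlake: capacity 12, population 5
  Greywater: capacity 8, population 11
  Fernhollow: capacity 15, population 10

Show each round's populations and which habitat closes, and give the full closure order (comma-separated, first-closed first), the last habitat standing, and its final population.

Closure order: Cedarfen, Elkhorn, Dunmere, Greywater, Briarlake
Last habitat: Fernhollow with 83 animals

Round 1: Briarlake=5 Cedarfen=25 Dunmere=15 Elkhorn=17 Fernhollow=10 Greywater=11 → close Cedarfen (overflow 19)
  25÷5 = 5 each, +1 to first 0
Round 2: Briarlake=10 Dunmere=20 Elkhorn=22 Fernhollow=15 Greywater=16 → close Elkhorn (overflow 15)
  22÷4 = 5 each, +1 to first 2
Round 3: Briarlake=16 Dunmere=26 Fernhollow=20 Greywater=21 → close Dunmere (overflow 18)
  26÷3 = 8 each, +1 to first 2
Round 4: Briarlake=25 Fernhollow=29 Greywater=29 → close Greywater (overflow 21)
  29÷2 = 14 each, +1 to first 1
Round 5: Briarlake=40 Fernhollow=43 → close Briarlake (overflow 28)
  40÷1 = 40 each, +1 to first 0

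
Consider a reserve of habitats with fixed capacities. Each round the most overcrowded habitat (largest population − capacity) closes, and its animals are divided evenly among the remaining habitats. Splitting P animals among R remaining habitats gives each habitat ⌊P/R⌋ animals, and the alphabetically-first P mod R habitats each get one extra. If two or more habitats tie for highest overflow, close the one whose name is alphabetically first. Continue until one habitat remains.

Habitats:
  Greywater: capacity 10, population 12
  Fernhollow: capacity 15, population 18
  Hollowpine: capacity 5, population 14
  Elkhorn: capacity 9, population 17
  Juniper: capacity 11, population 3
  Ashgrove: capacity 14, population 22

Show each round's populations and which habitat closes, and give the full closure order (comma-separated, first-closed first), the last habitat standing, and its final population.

Round 1: Ashgrove=22 Elkhorn=17 Fernhollow=18 Greywater=12 Hollowpine=14 Juniper=3 → close Hollowpine (overflow 9)
  14÷5 = 2 each, +1 to first 4
Round 2: Ashgrove=25 Elkhorn=20 Fernhollow=21 Greywater=15 Juniper=5 → close Ashgrove (overflow 11)
  25÷4 = 6 each, +1 to first 1
Round 3: Elkhorn=27 Fernhollow=27 Greywater=21 Juniper=11 → close Elkhorn (overflow 18)
  27÷3 = 9 each, +1 to first 0
Round 4: Fernhollow=36 Greywater=30 Juniper=20 → close Fernhollow (overflow 21)
  36÷2 = 18 each, +1 to first 0
Round 5: Greywater=48 Juniper=38 → close Greywater (overflow 38)
  48÷1 = 48 each, +1 to first 0

Closure order: Hollowpine, Ashgrove, Elkhorn, Fernhollow, Greywater
Last habitat: Juniper with 86 animals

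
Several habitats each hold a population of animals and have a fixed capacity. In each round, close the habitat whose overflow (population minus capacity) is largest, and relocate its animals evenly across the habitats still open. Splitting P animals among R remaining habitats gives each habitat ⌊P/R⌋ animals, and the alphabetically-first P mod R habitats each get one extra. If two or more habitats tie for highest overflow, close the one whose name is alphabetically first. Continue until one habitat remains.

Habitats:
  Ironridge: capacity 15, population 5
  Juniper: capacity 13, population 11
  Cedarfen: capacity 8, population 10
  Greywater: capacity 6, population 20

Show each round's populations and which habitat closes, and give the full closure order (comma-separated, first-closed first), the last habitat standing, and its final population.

Round 1: Cedarfen=10 Greywater=20 Ironridge=5 Juniper=11 → close Greywater (overflow 14)
  20÷3 = 6 each, +1 to first 2
Round 2: Cedarfen=17 Ironridge=12 Juniper=17 → close Cedarfen (overflow 9)
  17÷2 = 8 each, +1 to first 1
Round 3: Ironridge=21 Juniper=25 → close Juniper (overflow 12)
  25÷1 = 25 each, +1 to first 0

Closure order: Greywater, Cedarfen, Juniper
Last habitat: Ironridge with 46 animals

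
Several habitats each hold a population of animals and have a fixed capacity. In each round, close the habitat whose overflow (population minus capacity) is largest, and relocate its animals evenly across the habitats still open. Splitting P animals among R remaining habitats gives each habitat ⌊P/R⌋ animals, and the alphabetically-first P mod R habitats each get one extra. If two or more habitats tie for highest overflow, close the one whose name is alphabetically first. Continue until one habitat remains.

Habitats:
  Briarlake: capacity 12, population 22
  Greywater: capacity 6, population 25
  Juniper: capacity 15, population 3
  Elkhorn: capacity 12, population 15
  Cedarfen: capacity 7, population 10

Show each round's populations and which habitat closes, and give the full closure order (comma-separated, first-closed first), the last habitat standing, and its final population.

Closure order: Greywater, Briarlake, Cedarfen, Elkhorn
Last habitat: Juniper with 75 animals

Round 1: Briarlake=22 Cedarfen=10 Elkhorn=15 Greywater=25 Juniper=3 → close Greywater (overflow 19)
  25÷4 = 6 each, +1 to first 1
Round 2: Briarlake=29 Cedarfen=16 Elkhorn=21 Juniper=9 → close Briarlake (overflow 17)
  29÷3 = 9 each, +1 to first 2
Round 3: Cedarfen=26 Elkhorn=31 Juniper=18 → close Cedarfen (overflow 19)
  26÷2 = 13 each, +1 to first 0
Round 4: Elkhorn=44 Juniper=31 → close Elkhorn (overflow 32)
  44÷1 = 44 each, +1 to first 0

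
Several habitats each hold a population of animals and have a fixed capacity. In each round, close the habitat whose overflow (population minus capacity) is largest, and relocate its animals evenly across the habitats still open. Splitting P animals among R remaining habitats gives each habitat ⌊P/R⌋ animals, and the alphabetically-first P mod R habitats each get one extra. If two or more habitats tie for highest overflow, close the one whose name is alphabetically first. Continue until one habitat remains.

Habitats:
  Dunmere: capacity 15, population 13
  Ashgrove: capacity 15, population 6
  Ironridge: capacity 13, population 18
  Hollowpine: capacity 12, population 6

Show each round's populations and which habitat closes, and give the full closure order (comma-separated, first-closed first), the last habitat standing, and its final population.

Round 1: Ashgrove=6 Dunmere=13 Hollowpine=6 Ironridge=18 → close Ironridge (overflow 5)
  18÷3 = 6 each, +1 to first 0
Round 2: Ashgrove=12 Dunmere=19 Hollowpine=12 → close Dunmere (overflow 4)
  19÷2 = 9 each, +1 to first 1
Round 3: Ashgrove=22 Hollowpine=21 → close Hollowpine (overflow 9)
  21÷1 = 21 each, +1 to first 0

Closure order: Ironridge, Dunmere, Hollowpine
Last habitat: Ashgrove with 43 animals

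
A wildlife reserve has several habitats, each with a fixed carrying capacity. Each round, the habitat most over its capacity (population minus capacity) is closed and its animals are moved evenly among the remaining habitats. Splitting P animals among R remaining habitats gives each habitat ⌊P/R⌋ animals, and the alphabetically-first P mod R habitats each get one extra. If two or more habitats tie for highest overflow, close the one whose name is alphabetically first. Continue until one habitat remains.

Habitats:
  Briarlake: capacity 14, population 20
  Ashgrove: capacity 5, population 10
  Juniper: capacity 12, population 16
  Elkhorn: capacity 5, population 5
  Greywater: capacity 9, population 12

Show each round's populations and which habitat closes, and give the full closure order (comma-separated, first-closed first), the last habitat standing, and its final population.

Closure order: Briarlake, Ashgrove, Juniper, Greywater
Last habitat: Elkhorn with 63 animals

Round 1: Ashgrove=10 Briarlake=20 Elkhorn=5 Greywater=12 Juniper=16 → close Briarlake (overflow 6)
  20÷4 = 5 each, +1 to first 0
Round 2: Ashgrove=15 Elkhorn=10 Greywater=17 Juniper=21 → close Ashgrove (overflow 10)
  15÷3 = 5 each, +1 to first 0
Round 3: Elkhorn=15 Greywater=22 Juniper=26 → close Juniper (overflow 14)
  26÷2 = 13 each, +1 to first 0
Round 4: Elkhorn=28 Greywater=35 → close Greywater (overflow 26)
  35÷1 = 35 each, +1 to first 0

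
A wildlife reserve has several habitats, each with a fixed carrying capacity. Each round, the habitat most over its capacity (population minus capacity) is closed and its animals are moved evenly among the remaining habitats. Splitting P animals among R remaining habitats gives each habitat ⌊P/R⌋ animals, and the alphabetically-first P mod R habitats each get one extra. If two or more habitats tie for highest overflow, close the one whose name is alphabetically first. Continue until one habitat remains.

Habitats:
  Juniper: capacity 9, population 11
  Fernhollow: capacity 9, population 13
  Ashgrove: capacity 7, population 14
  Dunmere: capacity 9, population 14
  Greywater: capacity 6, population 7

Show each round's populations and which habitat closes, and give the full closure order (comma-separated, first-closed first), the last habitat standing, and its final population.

Round 1: Ashgrove=14 Dunmere=14 Fernhollow=13 Greywater=7 Juniper=11 → close Ashgrove (overflow 7)
  14÷4 = 3 each, +1 to first 2
Round 2: Dunmere=18 Fernhollow=17 Greywater=10 Juniper=14 → close Dunmere (overflow 9)
  18÷3 = 6 each, +1 to first 0
Round 3: Fernhollow=23 Greywater=16 Juniper=20 → close Fernhollow (overflow 14)
  23÷2 = 11 each, +1 to first 1
Round 4: Greywater=28 Juniper=31 → close Greywater (overflow 22)
  28÷1 = 28 each, +1 to first 0

Closure order: Ashgrove, Dunmere, Fernhollow, Greywater
Last habitat: Juniper with 59 animals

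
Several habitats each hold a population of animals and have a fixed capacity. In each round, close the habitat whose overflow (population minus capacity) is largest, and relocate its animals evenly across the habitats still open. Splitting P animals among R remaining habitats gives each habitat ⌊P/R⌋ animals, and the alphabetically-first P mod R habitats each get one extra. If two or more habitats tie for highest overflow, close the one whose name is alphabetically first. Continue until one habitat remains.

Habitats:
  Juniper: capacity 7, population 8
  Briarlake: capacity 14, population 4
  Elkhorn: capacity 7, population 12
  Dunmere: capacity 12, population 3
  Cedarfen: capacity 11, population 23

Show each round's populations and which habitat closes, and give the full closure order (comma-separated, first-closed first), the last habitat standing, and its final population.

Closure order: Cedarfen, Elkhorn, Juniper, Briarlake
Last habitat: Dunmere with 50 animals

Round 1: Briarlake=4 Cedarfen=23 Dunmere=3 Elkhorn=12 Juniper=8 → close Cedarfen (overflow 12)
  23÷4 = 5 each, +1 to first 3
Round 2: Briarlake=10 Dunmere=9 Elkhorn=18 Juniper=13 → close Elkhorn (overflow 11)
  18÷3 = 6 each, +1 to first 0
Round 3: Briarlake=16 Dunmere=15 Juniper=19 → close Juniper (overflow 12)
  19÷2 = 9 each, +1 to first 1
Round 4: Briarlake=26 Dunmere=24 → close Briarlake (overflow 12)
  26÷1 = 26 each, +1 to first 0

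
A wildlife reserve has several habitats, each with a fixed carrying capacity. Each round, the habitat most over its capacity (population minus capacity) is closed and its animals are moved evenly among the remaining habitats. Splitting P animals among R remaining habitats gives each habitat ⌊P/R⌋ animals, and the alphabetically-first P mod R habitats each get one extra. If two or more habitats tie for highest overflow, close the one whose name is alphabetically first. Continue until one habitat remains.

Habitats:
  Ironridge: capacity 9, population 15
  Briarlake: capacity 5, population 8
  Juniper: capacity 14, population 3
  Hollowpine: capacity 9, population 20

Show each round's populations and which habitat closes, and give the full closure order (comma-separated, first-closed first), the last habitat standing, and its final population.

Round 1: Briarlake=8 Hollowpine=20 Ironridge=15 Juniper=3 → close Hollowpine (overflow 11)
  20÷3 = 6 each, +1 to first 2
Round 2: Briarlake=15 Ironridge=22 Juniper=9 → close Ironridge (overflow 13)
  22÷2 = 11 each, +1 to first 0
Round 3: Briarlake=26 Juniper=20 → close Briarlake (overflow 21)
  26÷1 = 26 each, +1 to first 0

Closure order: Hollowpine, Ironridge, Briarlake
Last habitat: Juniper with 46 animals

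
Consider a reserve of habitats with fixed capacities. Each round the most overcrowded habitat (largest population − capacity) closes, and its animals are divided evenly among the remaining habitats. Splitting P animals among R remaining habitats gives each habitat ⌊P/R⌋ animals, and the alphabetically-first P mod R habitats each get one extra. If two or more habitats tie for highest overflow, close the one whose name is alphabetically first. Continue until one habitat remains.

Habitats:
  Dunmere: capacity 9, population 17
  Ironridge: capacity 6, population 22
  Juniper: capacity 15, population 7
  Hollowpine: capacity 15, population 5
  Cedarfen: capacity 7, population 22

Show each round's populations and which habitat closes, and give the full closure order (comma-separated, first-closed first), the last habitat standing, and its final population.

Round 1: Cedarfen=22 Dunmere=17 Hollowpine=5 Ironridge=22 Juniper=7 → close Ironridge (overflow 16)
  22÷4 = 5 each, +1 to first 2
Round 2: Cedarfen=28 Dunmere=23 Hollowpine=10 Juniper=12 → close Cedarfen (overflow 21)
  28÷3 = 9 each, +1 to first 1
Round 3: Dunmere=33 Hollowpine=19 Juniper=21 → close Dunmere (overflow 24)
  33÷2 = 16 each, +1 to first 1
Round 4: Hollowpine=36 Juniper=37 → close Juniper (overflow 22)
  37÷1 = 37 each, +1 to first 0

Closure order: Ironridge, Cedarfen, Dunmere, Juniper
Last habitat: Hollowpine with 73 animals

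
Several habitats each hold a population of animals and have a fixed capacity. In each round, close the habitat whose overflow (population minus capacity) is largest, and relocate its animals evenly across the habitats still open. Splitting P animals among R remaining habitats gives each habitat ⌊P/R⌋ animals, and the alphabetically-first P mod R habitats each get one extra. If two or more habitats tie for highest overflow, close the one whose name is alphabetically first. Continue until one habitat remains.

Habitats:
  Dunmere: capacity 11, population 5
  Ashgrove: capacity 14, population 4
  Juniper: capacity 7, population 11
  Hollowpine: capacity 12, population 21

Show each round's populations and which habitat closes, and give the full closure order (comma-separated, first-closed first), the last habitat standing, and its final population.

Round 1: Ashgrove=4 Dunmere=5 Hollowpine=21 Juniper=11 → close Hollowpine (overflow 9)
  21÷3 = 7 each, +1 to first 0
Round 2: Ashgrove=11 Dunmere=12 Juniper=18 → close Juniper (overflow 11)
  18÷2 = 9 each, +1 to first 0
Round 3: Ashgrove=20 Dunmere=21 → close Dunmere (overflow 10)
  21÷1 = 21 each, +1 to first 0

Closure order: Hollowpine, Juniper, Dunmere
Last habitat: Ashgrove with 41 animals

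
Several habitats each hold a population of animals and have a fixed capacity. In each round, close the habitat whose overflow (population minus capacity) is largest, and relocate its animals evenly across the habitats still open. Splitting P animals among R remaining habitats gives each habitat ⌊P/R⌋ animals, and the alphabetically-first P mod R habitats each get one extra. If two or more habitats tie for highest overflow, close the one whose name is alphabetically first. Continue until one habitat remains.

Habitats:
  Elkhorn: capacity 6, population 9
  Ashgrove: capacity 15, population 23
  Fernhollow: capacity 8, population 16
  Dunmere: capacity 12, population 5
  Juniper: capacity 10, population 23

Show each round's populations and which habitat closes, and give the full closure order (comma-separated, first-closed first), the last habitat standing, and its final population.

Round 1: Ashgrove=23 Dunmere=5 Elkhorn=9 Fernhollow=16 Juniper=23 → close Juniper (overflow 13)
  23÷4 = 5 each, +1 to first 3
Round 2: Ashgrove=29 Dunmere=11 Elkhorn=15 Fernhollow=21 → close Ashgrove (overflow 14)
  29÷3 = 9 each, +1 to first 2
Round 3: Dunmere=21 Elkhorn=25 Fernhollow=30 → close Fernhollow (overflow 22)
  30÷2 = 15 each, +1 to first 0
Round 4: Dunmere=36 Elkhorn=40 → close Elkhorn (overflow 34)
  40÷1 = 40 each, +1 to first 0

Closure order: Juniper, Ashgrove, Fernhollow, Elkhorn
Last habitat: Dunmere with 76 animals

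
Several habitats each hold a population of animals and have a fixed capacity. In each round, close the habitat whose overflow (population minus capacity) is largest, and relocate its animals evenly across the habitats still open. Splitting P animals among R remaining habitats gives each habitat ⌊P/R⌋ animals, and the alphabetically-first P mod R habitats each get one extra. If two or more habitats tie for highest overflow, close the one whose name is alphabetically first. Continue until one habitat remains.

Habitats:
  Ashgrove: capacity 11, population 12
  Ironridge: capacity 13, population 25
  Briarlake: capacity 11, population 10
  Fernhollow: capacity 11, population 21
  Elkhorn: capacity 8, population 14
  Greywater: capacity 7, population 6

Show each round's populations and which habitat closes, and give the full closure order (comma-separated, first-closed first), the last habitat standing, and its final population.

Round 1: Ashgrove=12 Briarlake=10 Elkhorn=14 Fernhollow=21 Greywater=6 Ironridge=25 → close Ironridge (overflow 12)
  25÷5 = 5 each, +1 to first 0
Round 2: Ashgrove=17 Briarlake=15 Elkhorn=19 Fernhollow=26 Greywater=11 → close Fernhollow (overflow 15)
  26÷4 = 6 each, +1 to first 2
Round 3: Ashgrove=24 Briarlake=22 Elkhorn=25 Greywater=17 → close Elkhorn (overflow 17)
  25÷3 = 8 each, +1 to first 1
Round 4: Ashgrove=33 Briarlake=30 Greywater=25 → close Ashgrove (overflow 22)
  33÷2 = 16 each, +1 to first 1
Round 5: Briarlake=47 Greywater=41 → close Briarlake (overflow 36)
  47÷1 = 47 each, +1 to first 0

Closure order: Ironridge, Fernhollow, Elkhorn, Ashgrove, Briarlake
Last habitat: Greywater with 88 animals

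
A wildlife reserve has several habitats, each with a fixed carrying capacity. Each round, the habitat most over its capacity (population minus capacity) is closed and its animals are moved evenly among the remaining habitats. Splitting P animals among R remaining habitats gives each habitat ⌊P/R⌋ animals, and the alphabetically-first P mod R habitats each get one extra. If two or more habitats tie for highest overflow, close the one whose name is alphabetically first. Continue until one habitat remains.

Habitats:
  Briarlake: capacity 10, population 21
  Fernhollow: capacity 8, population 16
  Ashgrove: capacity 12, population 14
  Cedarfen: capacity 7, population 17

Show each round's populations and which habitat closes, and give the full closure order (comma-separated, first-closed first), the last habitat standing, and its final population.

Closure order: Briarlake, Cedarfen, Fernhollow
Last habitat: Ashgrove with 68 animals

Round 1: Ashgrove=14 Briarlake=21 Cedarfen=17 Fernhollow=16 → close Briarlake (overflow 11)
  21÷3 = 7 each, +1 to first 0
Round 2: Ashgrove=21 Cedarfen=24 Fernhollow=23 → close Cedarfen (overflow 17)
  24÷2 = 12 each, +1 to first 0
Round 3: Ashgrove=33 Fernhollow=35 → close Fernhollow (overflow 27)
  35÷1 = 35 each, +1 to first 0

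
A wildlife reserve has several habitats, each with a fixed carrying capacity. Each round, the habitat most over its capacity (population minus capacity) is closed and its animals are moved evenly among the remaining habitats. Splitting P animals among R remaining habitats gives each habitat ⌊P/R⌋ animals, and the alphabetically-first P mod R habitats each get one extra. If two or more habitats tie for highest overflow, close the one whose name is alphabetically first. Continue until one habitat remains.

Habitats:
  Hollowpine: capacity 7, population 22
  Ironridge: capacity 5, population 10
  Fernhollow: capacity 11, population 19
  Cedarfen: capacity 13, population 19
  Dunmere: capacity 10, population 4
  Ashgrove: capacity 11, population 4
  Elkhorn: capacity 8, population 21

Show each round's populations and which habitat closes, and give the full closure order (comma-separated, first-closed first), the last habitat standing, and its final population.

Closure order: Hollowpine, Elkhorn, Fernhollow, Cedarfen, Ironridge, Ashgrove
Last habitat: Dunmere with 99 animals

Round 1: Ashgrove=4 Cedarfen=19 Dunmere=4 Elkhorn=21 Fernhollow=19 Hollowpine=22 Ironridge=10 → close Hollowpine (overflow 15)
  22÷6 = 3 each, +1 to first 4
Round 2: Ashgrove=8 Cedarfen=23 Dunmere=8 Elkhorn=25 Fernhollow=22 Ironridge=13 → close Elkhorn (overflow 17)
  25÷5 = 5 each, +1 to first 0
Round 3: Ashgrove=13 Cedarfen=28 Dunmere=13 Fernhollow=27 Ironridge=18 → close Fernhollow (overflow 16)
  27÷4 = 6 each, +1 to first 3
Round 4: Ashgrove=20 Cedarfen=35 Dunmere=20 Ironridge=24 → close Cedarfen (overflow 22)
  35÷3 = 11 each, +1 to first 2
Round 5: Ashgrove=32 Dunmere=32 Ironridge=35 → close Ironridge (overflow 30)
  35÷2 = 17 each, +1 to first 1
Round 6: Ashgrove=50 Dunmere=49 → close Ashgrove (overflow 39)
  50÷1 = 50 each, +1 to first 0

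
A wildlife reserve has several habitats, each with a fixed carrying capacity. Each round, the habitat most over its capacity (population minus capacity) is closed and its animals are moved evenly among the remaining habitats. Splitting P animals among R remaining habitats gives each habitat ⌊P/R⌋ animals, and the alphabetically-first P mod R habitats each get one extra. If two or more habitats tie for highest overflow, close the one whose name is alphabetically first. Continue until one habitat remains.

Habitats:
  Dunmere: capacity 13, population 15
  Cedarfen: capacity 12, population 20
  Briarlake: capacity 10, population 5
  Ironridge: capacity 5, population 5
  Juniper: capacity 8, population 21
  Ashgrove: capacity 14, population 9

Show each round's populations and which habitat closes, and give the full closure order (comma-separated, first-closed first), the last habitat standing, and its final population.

Closure order: Juniper, Cedarfen, Dunmere, Ironridge, Ashgrove
Last habitat: Briarlake with 75 animals

Round 1: Ashgrove=9 Briarlake=5 Cedarfen=20 Dunmere=15 Ironridge=5 Juniper=21 → close Juniper (overflow 13)
  21÷5 = 4 each, +1 to first 1
Round 2: Ashgrove=14 Briarlake=9 Cedarfen=24 Dunmere=19 Ironridge=9 → close Cedarfen (overflow 12)
  24÷4 = 6 each, +1 to first 0
Round 3: Ashgrove=20 Briarlake=15 Dunmere=25 Ironridge=15 → close Dunmere (overflow 12)
  25÷3 = 8 each, +1 to first 1
Round 4: Ashgrove=29 Briarlake=23 Ironridge=23 → close Ironridge (overflow 18)
  23÷2 = 11 each, +1 to first 1
Round 5: Ashgrove=41 Briarlake=34 → close Ashgrove (overflow 27)
  41÷1 = 41 each, +1 to first 0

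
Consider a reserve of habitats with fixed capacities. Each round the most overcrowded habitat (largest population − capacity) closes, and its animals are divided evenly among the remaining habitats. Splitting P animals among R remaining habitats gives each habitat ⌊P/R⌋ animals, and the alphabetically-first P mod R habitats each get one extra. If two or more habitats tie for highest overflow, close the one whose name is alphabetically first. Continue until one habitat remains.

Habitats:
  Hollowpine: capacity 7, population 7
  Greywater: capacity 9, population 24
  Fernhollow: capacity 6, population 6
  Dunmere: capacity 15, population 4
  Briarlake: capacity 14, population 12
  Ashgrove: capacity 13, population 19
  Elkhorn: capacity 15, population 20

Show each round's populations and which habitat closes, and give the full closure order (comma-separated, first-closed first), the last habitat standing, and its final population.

Round 1: Ashgrove=19 Briarlake=12 Dunmere=4 Elkhorn=20 Fernhollow=6 Greywater=24 Hollowpine=7 → close Greywater (overflow 15)
  24÷6 = 4 each, +1 to first 0
Round 2: Ashgrove=23 Briarlake=16 Dunmere=8 Elkhorn=24 Fernhollow=10 Hollowpine=11 → close Ashgrove (overflow 10)
  23÷5 = 4 each, +1 to first 3
Round 3: Briarlake=21 Dunmere=13 Elkhorn=29 Fernhollow=14 Hollowpine=15 → close Elkhorn (overflow 14)
  29÷4 = 7 each, +1 to first 1
Round 4: Briarlake=29 Dunmere=20 Fernhollow=21 Hollowpine=22 → close Briarlake (overflow 15)
  29÷3 = 9 each, +1 to first 2
Round 5: Dunmere=30 Fernhollow=31 Hollowpine=31 → close Fernhollow (overflow 25)
  31÷2 = 15 each, +1 to first 1
Round 6: Dunmere=46 Hollowpine=46 → close Hollowpine (overflow 39)
  46÷1 = 46 each, +1 to first 0

Closure order: Greywater, Ashgrove, Elkhorn, Briarlake, Fernhollow, Hollowpine
Last habitat: Dunmere with 92 animals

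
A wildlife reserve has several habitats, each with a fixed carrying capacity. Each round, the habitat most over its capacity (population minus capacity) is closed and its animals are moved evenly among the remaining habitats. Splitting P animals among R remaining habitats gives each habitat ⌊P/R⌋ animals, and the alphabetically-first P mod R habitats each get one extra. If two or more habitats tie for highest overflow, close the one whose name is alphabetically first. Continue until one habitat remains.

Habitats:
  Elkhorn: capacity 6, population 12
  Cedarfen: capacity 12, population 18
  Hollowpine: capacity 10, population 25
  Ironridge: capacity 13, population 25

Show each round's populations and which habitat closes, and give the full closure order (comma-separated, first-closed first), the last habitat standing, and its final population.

Round 1: Cedarfen=18 Elkhorn=12 Hollowpine=25 Ironridge=25 → close Hollowpine (overflow 15)
  25÷3 = 8 each, +1 to first 1
Round 2: Cedarfen=27 Elkhorn=20 Ironridge=33 → close Ironridge (overflow 20)
  33÷2 = 16 each, +1 to first 1
Round 3: Cedarfen=44 Elkhorn=36 → close Cedarfen (overflow 32)
  44÷1 = 44 each, +1 to first 0

Closure order: Hollowpine, Ironridge, Cedarfen
Last habitat: Elkhorn with 80 animals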